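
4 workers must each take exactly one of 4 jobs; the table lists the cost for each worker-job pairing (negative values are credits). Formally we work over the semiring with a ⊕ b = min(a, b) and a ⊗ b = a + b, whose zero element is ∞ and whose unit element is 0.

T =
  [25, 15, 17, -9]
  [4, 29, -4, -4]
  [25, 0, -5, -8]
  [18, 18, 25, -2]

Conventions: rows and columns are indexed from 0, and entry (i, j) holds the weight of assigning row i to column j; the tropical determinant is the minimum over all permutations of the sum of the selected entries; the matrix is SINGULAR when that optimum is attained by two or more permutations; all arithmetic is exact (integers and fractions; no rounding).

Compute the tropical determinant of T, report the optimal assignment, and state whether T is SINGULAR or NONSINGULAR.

σ = (0, 1, 2, 3): 25 + 29 + (-5) + (-2) = 47
σ = (0, 1, 3, 2): 25 + 29 + (-8) + 25 = 71
σ = (0, 2, 1, 3): 25 + (-4) + 0 + (-2) = 19
σ = (0, 2, 3, 1): 25 + (-4) + (-8) + 18 = 31
σ = (0, 3, 1, 2): 25 + (-4) + 0 + 25 = 46
σ = (0, 3, 2, 1): 25 + (-4) + (-5) + 18 = 34
σ = (1, 0, 2, 3): 15 + 4 + (-5) + (-2) = 12
σ = (1, 0, 3, 2): 15 + 4 + (-8) + 25 = 36
σ = (1, 2, 0, 3): 15 + (-4) + 25 + (-2) = 34
σ = (1, 2, 3, 0): 15 + (-4) + (-8) + 18 = 21
σ = (1, 3, 0, 2): 15 + (-4) + 25 + 25 = 61
σ = (1, 3, 2, 0): 15 + (-4) + (-5) + 18 = 24
σ = (2, 0, 1, 3): 17 + 4 + 0 + (-2) = 19
σ = (2, 0, 3, 1): 17 + 4 + (-8) + 18 = 31
σ = (2, 1, 0, 3): 17 + 29 + 25 + (-2) = 69
σ = (2, 1, 3, 0): 17 + 29 + (-8) + 18 = 56
σ = (2, 3, 0, 1): 17 + (-4) + 25 + 18 = 56
σ = (2, 3, 1, 0): 17 + (-4) + 0 + 18 = 31
σ = (3, 0, 1, 2): (-9) + 4 + 0 + 25 = 20
σ = (3, 0, 2, 1): (-9) + 4 + (-5) + 18 = 8
σ = (3, 1, 0, 2): (-9) + 29 + 25 + 25 = 70
σ = (3, 1, 2, 0): (-9) + 29 + (-5) + 18 = 33
σ = (3, 2, 0, 1): (-9) + (-4) + 25 + 18 = 30
σ = (3, 2, 1, 0): (-9) + (-4) + 0 + 18 = 5
Optimal value attained by: σ = (3, 2, 1, 0).
Answer: det⊕(T) = 5; verdict: NONSINGULAR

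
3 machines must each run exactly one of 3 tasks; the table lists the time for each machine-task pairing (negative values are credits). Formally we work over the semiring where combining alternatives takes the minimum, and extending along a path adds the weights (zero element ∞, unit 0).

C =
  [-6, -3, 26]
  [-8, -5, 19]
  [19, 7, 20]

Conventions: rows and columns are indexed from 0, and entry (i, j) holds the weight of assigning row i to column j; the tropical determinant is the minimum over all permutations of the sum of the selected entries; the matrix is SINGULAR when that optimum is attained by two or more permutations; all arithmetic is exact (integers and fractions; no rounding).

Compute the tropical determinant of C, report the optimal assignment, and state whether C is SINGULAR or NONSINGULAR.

σ = (0, 1, 2): (-6) + (-5) + 20 = 9
σ = (0, 2, 1): (-6) + 19 + 7 = 20
σ = (1, 0, 2): (-3) + (-8) + 20 = 9
σ = (1, 2, 0): (-3) + 19 + 19 = 35
σ = (2, 0, 1): 26 + (-8) + 7 = 25
σ = (2, 1, 0): 26 + (-5) + 19 = 40
Optimal value attained by: σ = (0, 1, 2).
Answer: det⊕(C) = 9; verdict: SINGULAR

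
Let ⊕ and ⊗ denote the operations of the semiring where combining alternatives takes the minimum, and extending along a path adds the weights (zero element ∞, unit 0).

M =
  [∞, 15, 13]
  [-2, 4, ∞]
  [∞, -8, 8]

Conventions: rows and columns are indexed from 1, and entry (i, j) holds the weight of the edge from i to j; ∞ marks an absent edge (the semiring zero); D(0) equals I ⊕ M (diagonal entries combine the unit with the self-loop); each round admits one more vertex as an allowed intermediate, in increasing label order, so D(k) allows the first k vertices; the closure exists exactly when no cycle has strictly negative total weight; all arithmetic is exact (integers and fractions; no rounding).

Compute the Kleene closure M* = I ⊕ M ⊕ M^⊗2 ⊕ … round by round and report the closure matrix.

D(0):
  [0, 15, 13]
  [-2, 0, ∞]
  [∞, -8, 0]
D(1):
  [0, 15, 13]
  [-2, 0, 11]
  [∞, -8, 0]
D(2):
  [0, 15, 13]
  [-2, 0, 11]
  [-10, -8, 0]
D(3):
  [0, 5, 13]
  [-2, 0, 11]
  [-10, -8, 0]
Answer: M* = [[0, 5, 13], [-2, 0, 11], [-10, -8, 0]]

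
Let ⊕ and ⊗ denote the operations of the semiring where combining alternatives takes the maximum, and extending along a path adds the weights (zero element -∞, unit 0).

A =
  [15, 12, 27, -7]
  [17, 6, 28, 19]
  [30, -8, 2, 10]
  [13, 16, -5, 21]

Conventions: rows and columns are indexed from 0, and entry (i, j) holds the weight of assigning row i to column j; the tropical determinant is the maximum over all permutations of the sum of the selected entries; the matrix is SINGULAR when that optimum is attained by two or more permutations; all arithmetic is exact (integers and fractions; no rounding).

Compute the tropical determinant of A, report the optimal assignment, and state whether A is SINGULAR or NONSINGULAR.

σ = (0, 1, 2, 3): 15 + 6 + 2 + 21 = 44
σ = (0, 1, 3, 2): 15 + 6 + 10 + (-5) = 26
σ = (0, 2, 1, 3): 15 + 28 + (-8) + 21 = 56
σ = (0, 2, 3, 1): 15 + 28 + 10 + 16 = 69
σ = (0, 3, 1, 2): 15 + 19 + (-8) + (-5) = 21
σ = (0, 3, 2, 1): 15 + 19 + 2 + 16 = 52
σ = (1, 0, 2, 3): 12 + 17 + 2 + 21 = 52
σ = (1, 0, 3, 2): 12 + 17 + 10 + (-5) = 34
σ = (1, 2, 0, 3): 12 + 28 + 30 + 21 = 91
σ = (1, 2, 3, 0): 12 + 28 + 10 + 13 = 63
σ = (1, 3, 0, 2): 12 + 19 + 30 + (-5) = 56
σ = (1, 3, 2, 0): 12 + 19 + 2 + 13 = 46
σ = (2, 0, 1, 3): 27 + 17 + (-8) + 21 = 57
σ = (2, 0, 3, 1): 27 + 17 + 10 + 16 = 70
σ = (2, 1, 0, 3): 27 + 6 + 30 + 21 = 84
σ = (2, 1, 3, 0): 27 + 6 + 10 + 13 = 56
σ = (2, 3, 0, 1): 27 + 19 + 30 + 16 = 92
σ = (2, 3, 1, 0): 27 + 19 + (-8) + 13 = 51
σ = (3, 0, 1, 2): (-7) + 17 + (-8) + (-5) = -3
σ = (3, 0, 2, 1): (-7) + 17 + 2 + 16 = 28
σ = (3, 1, 0, 2): (-7) + 6 + 30 + (-5) = 24
σ = (3, 1, 2, 0): (-7) + 6 + 2 + 13 = 14
σ = (3, 2, 0, 1): (-7) + 28 + 30 + 16 = 67
σ = (3, 2, 1, 0): (-7) + 28 + (-8) + 13 = 26
Optimal value attained by: σ = (2, 3, 0, 1).
Answer: det⊕(A) = 92; verdict: NONSINGULAR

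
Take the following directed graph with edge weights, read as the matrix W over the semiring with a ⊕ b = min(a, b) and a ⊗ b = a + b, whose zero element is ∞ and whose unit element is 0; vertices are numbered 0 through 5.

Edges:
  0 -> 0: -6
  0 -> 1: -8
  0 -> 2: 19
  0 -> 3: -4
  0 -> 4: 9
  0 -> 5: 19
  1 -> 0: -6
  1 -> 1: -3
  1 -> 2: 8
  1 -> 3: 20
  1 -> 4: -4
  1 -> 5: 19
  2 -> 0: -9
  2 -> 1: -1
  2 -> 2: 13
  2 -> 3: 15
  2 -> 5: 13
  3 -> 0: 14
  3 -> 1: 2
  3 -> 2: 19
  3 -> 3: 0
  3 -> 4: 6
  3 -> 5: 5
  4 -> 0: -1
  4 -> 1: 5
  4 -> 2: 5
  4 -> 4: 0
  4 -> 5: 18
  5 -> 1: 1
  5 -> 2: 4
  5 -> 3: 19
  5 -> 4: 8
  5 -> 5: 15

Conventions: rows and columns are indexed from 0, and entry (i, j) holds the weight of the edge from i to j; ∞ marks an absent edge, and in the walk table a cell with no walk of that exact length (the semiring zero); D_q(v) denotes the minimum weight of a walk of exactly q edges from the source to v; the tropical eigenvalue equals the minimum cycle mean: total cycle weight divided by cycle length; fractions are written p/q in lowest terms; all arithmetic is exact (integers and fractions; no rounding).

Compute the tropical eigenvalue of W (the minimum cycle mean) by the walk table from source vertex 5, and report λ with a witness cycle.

q=0: [∞, ∞, ∞, ∞, ∞, 0]
q=1: [∞, 1, 4, 19, 8, 15]
q=2: [-5, -2, 9, 19, -3, 17]
q=3: [-11, -13, 2, -9, -6, 14]
q=4: [-19, -19, -5, -15, -17, -4]
q=5: [-25, -27, -12, -23, -23, -10]
q=6: [-33, -33, -19, -29, -31, -18]
Optimal cycle mean attained by: cycle 0->1->0, total (-8) + (-6), length 2.
Answer: λ = -7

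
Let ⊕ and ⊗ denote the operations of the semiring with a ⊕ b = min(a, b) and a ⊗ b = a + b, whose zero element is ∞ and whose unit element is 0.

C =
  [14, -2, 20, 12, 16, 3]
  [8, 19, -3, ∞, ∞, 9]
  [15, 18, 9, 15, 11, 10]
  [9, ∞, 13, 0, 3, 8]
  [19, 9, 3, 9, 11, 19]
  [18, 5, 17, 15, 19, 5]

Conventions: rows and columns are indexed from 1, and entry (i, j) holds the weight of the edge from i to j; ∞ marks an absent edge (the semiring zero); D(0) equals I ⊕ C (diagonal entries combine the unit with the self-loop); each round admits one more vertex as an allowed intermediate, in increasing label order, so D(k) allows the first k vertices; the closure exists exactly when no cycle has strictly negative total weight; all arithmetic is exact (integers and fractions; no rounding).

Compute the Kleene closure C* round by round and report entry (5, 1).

D(0):
  [0, -2, 20, 12, 16, 3]
  [8, 0, -3, ∞, ∞, 9]
  [15, 18, 0, 15, 11, 10]
  [9, ∞, 13, 0, 3, 8]
  [19, 9, 3, 9, 0, 19]
  [18, 5, 17, 15, 19, 0]
D(1):
  [0, -2, 20, 12, 16, 3]
  [8, 0, -3, 20, 24, 9]
  [15, 13, 0, 15, 11, 10]
  [9, 7, 13, 0, 3, 8]
  [19, 9, 3, 9, 0, 19]
  [18, 5, 17, 15, 19, 0]
D(2):
  [0, -2, -5, 12, 16, 3]
  [8, 0, -3, 20, 24, 9]
  [15, 13, 0, 15, 11, 10]
  [9, 7, 4, 0, 3, 8]
  [17, 9, 3, 9, 0, 18]
  [13, 5, 2, 15, 19, 0]
D(3):
  [0, -2, -5, 10, 6, 3]
  [8, 0, -3, 12, 8, 7]
  [15, 13, 0, 15, 11, 10]
  [9, 7, 4, 0, 3, 8]
  [17, 9, 3, 9, 0, 13]
  [13, 5, 2, 15, 13, 0]
D(4):
  [0, -2, -5, 10, 6, 3]
  [8, 0, -3, 12, 8, 7]
  [15, 13, 0, 15, 11, 10]
  [9, 7, 4, 0, 3, 8]
  [17, 9, 3, 9, 0, 13]
  [13, 5, 2, 15, 13, 0]
D(5):
  [0, -2, -5, 10, 6, 3]
  [8, 0, -3, 12, 8, 7]
  [15, 13, 0, 15, 11, 10]
  [9, 7, 4, 0, 3, 8]
  [17, 9, 3, 9, 0, 13]
  [13, 5, 2, 15, 13, 0]
D(6):
  [0, -2, -5, 10, 6, 3]
  [8, 0, -3, 12, 8, 7]
  [15, 13, 0, 15, 11, 10]
  [9, 7, 4, 0, 3, 8]
  [17, 9, 3, 9, 0, 13]
  [13, 5, 2, 15, 13, 0]
Answer: C*[5][1] = 17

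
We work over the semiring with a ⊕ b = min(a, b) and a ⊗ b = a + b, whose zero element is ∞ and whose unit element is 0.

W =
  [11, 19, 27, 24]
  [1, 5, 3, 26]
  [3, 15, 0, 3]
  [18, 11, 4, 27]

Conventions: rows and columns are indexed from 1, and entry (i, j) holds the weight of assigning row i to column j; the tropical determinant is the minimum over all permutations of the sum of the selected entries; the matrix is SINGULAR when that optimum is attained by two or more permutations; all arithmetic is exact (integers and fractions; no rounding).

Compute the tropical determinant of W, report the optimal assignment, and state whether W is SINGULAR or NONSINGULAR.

σ = (1, 2, 3, 4): 11 + 5 + 0 + 27 = 43
σ = (1, 2, 4, 3): 11 + 5 + 3 + 4 = 23
σ = (1, 3, 2, 4): 11 + 3 + 15 + 27 = 56
σ = (1, 3, 4, 2): 11 + 3 + 3 + 11 = 28
σ = (1, 4, 2, 3): 11 + 26 + 15 + 4 = 56
σ = (1, 4, 3, 2): 11 + 26 + 0 + 11 = 48
σ = (2, 1, 3, 4): 19 + 1 + 0 + 27 = 47
σ = (2, 1, 4, 3): 19 + 1 + 3 + 4 = 27
σ = (2, 3, 1, 4): 19 + 3 + 3 + 27 = 52
σ = (2, 3, 4, 1): 19 + 3 + 3 + 18 = 43
σ = (2, 4, 1, 3): 19 + 26 + 3 + 4 = 52
σ = (2, 4, 3, 1): 19 + 26 + 0 + 18 = 63
σ = (3, 1, 2, 4): 27 + 1 + 15 + 27 = 70
σ = (3, 1, 4, 2): 27 + 1 + 3 + 11 = 42
σ = (3, 2, 1, 4): 27 + 5 + 3 + 27 = 62
σ = (3, 2, 4, 1): 27 + 5 + 3 + 18 = 53
σ = (3, 4, 1, 2): 27 + 26 + 3 + 11 = 67
σ = (3, 4, 2, 1): 27 + 26 + 15 + 18 = 86
σ = (4, 1, 2, 3): 24 + 1 + 15 + 4 = 44
σ = (4, 1, 3, 2): 24 + 1 + 0 + 11 = 36
σ = (4, 2, 1, 3): 24 + 5 + 3 + 4 = 36
σ = (4, 2, 3, 1): 24 + 5 + 0 + 18 = 47
σ = (4, 3, 1, 2): 24 + 3 + 3 + 11 = 41
σ = (4, 3, 2, 1): 24 + 3 + 15 + 18 = 60
Optimal value attained by: σ = (1, 2, 4, 3).
Answer: det⊕(W) = 23; verdict: NONSINGULAR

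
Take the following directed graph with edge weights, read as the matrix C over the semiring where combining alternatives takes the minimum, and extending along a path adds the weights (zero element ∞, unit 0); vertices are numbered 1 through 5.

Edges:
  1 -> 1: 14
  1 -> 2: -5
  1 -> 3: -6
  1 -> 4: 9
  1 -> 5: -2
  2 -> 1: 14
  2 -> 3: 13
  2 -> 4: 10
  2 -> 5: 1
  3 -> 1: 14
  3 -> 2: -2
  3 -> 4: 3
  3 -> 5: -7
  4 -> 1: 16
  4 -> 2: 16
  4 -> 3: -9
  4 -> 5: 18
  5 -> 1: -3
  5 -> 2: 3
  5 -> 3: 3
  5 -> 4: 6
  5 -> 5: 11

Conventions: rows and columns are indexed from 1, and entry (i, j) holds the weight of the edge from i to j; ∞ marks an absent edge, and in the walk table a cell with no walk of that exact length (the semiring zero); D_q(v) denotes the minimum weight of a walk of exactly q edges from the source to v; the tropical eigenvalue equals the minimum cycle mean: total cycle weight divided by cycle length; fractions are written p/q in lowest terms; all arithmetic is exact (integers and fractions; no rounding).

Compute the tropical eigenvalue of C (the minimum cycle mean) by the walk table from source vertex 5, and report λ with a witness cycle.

q=0: [∞, ∞, ∞, ∞, 0]
q=1: [-3, 3, 3, 6, 11]
q=2: [8, -8, -9, 6, -5]
q=3: [-8, -11, -3, -6, -16]
q=4: [-19, -13, -15, -10, -10]
q=5: [-13, -24, -25, -12, -22]
Optimal cycle mean attained by: cycle 1->3->5->1, total (-6) + (-7) + (-3), length 3.
Answer: λ = -16/3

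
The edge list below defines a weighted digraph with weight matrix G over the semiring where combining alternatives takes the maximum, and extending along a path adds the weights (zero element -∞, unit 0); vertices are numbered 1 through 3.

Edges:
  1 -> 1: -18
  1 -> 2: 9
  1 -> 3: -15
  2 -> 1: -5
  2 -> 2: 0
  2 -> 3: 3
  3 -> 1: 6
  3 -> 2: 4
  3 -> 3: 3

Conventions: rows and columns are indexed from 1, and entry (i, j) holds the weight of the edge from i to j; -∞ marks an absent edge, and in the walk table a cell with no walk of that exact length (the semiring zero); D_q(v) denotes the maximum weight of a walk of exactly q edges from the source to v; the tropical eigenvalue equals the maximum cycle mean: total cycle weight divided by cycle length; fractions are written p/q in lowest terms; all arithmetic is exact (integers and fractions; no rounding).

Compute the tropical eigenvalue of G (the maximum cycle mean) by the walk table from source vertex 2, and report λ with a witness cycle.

q=0: [-∞, 0, -∞]
q=1: [-5, 0, 3]
q=2: [9, 7, 6]
q=3: [12, 18, 10]
Optimal cycle mean attained by: cycle 1->2->3->1, total 9 + 3 + 6, length 3.
Answer: λ = 6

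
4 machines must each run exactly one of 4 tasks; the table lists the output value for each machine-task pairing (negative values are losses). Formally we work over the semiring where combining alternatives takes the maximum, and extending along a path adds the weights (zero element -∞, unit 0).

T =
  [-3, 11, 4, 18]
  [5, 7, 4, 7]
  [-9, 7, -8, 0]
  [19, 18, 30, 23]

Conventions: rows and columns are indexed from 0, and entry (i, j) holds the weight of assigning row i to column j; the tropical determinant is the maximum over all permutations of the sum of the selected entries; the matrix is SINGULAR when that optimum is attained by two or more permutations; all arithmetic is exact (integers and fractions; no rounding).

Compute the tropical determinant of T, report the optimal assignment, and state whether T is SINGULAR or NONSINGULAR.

σ = (0, 1, 2, 3): (-3) + 7 + (-8) + 23 = 19
σ = (0, 1, 3, 2): (-3) + 7 + 0 + 30 = 34
σ = (0, 2, 1, 3): (-3) + 4 + 7 + 23 = 31
σ = (0, 2, 3, 1): (-3) + 4 + 0 + 18 = 19
σ = (0, 3, 1, 2): (-3) + 7 + 7 + 30 = 41
σ = (0, 3, 2, 1): (-3) + 7 + (-8) + 18 = 14
σ = (1, 0, 2, 3): 11 + 5 + (-8) + 23 = 31
σ = (1, 0, 3, 2): 11 + 5 + 0 + 30 = 46
σ = (1, 2, 0, 3): 11 + 4 + (-9) + 23 = 29
σ = (1, 2, 3, 0): 11 + 4 + 0 + 19 = 34
σ = (1, 3, 0, 2): 11 + 7 + (-9) + 30 = 39
σ = (1, 3, 2, 0): 11 + 7 + (-8) + 19 = 29
σ = (2, 0, 1, 3): 4 + 5 + 7 + 23 = 39
σ = (2, 0, 3, 1): 4 + 5 + 0 + 18 = 27
σ = (2, 1, 0, 3): 4 + 7 + (-9) + 23 = 25
σ = (2, 1, 3, 0): 4 + 7 + 0 + 19 = 30
σ = (2, 3, 0, 1): 4 + 7 + (-9) + 18 = 20
σ = (2, 3, 1, 0): 4 + 7 + 7 + 19 = 37
σ = (3, 0, 1, 2): 18 + 5 + 7 + 30 = 60
σ = (3, 0, 2, 1): 18 + 5 + (-8) + 18 = 33
σ = (3, 1, 0, 2): 18 + 7 + (-9) + 30 = 46
σ = (3, 1, 2, 0): 18 + 7 + (-8) + 19 = 36
σ = (3, 2, 0, 1): 18 + 4 + (-9) + 18 = 31
σ = (3, 2, 1, 0): 18 + 4 + 7 + 19 = 48
Optimal value attained by: σ = (3, 0, 1, 2).
Answer: det⊕(T) = 60; verdict: NONSINGULAR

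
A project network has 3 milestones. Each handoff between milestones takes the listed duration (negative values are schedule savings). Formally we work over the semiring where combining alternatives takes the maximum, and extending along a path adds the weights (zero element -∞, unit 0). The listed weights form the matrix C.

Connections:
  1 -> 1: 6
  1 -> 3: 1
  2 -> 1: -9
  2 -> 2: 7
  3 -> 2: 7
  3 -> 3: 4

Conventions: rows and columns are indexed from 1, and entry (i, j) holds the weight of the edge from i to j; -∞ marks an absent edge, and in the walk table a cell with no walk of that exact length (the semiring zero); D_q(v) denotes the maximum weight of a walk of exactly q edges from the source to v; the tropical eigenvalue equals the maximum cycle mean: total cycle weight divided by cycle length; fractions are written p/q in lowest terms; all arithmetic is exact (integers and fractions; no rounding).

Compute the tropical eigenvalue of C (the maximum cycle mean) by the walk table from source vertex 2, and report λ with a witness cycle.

q=0: [-∞, 0, -∞]
q=1: [-9, 7, -∞]
q=2: [-2, 14, -8]
q=3: [5, 21, -1]
Optimal cycle mean attained by: cycle 2->2, total 7, length 1.
Answer: λ = 7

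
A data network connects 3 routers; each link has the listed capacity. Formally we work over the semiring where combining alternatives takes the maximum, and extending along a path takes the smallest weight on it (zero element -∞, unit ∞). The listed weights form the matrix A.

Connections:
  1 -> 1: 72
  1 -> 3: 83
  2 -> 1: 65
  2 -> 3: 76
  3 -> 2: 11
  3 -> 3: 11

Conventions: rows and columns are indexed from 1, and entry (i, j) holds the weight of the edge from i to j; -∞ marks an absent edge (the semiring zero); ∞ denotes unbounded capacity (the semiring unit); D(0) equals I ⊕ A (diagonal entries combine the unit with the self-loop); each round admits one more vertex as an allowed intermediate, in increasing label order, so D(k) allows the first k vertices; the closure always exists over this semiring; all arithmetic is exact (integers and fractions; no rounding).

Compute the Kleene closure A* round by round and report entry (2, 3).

D(0):
  [∞, -∞, 83]
  [65, ∞, 76]
  [-∞, 11, ∞]
D(1):
  [∞, -∞, 83]
  [65, ∞, 76]
  [-∞, 11, ∞]
D(2):
  [∞, -∞, 83]
  [65, ∞, 76]
  [11, 11, ∞]
D(3):
  [∞, 11, 83]
  [65, ∞, 76]
  [11, 11, ∞]
Answer: A*[2][3] = 76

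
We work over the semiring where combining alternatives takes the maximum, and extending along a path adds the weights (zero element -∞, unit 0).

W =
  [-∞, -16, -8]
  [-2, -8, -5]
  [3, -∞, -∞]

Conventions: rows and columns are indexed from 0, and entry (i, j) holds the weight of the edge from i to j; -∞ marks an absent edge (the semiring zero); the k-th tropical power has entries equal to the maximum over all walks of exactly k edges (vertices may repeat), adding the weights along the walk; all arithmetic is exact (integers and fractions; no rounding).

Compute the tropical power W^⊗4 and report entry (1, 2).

W^⊗2:
  [-5, -24, -21]
  [-2, -16, -10]
  [-∞, -13, -5]
W^⊗3:
  [-18, -21, -13]
  [-7, -18, -10]
  [-2, -21, -18]
W^⊗4:
  [-10, -29, -26]
  [-7, -23, -15]
  [-15, -18, -10]
Key observation: the optimum is the walk 1->0->2->0->2, with weight (-2) + (-8) + 3 + (-8) = -15.
Optimal value attained by: walk 1->0->2->0->2.
Answer: (W^⊗4)[1][2] = -15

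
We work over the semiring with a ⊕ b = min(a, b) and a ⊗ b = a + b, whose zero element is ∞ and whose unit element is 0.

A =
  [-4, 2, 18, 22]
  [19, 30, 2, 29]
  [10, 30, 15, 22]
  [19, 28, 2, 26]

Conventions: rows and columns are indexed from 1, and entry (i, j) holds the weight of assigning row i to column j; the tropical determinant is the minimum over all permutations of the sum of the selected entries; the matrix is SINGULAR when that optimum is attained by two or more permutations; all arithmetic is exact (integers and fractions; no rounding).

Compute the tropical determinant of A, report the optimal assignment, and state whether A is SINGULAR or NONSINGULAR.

σ = (1, 2, 3, 4): (-4) + 30 + 15 + 26 = 67
σ = (1, 2, 4, 3): (-4) + 30 + 22 + 2 = 50
σ = (1, 3, 2, 4): (-4) + 2 + 30 + 26 = 54
σ = (1, 3, 4, 2): (-4) + 2 + 22 + 28 = 48
σ = (1, 4, 2, 3): (-4) + 29 + 30 + 2 = 57
σ = (1, 4, 3, 2): (-4) + 29 + 15 + 28 = 68
σ = (2, 1, 3, 4): 2 + 19 + 15 + 26 = 62
σ = (2, 1, 4, 3): 2 + 19 + 22 + 2 = 45
σ = (2, 3, 1, 4): 2 + 2 + 10 + 26 = 40
σ = (2, 3, 4, 1): 2 + 2 + 22 + 19 = 45
σ = (2, 4, 1, 3): 2 + 29 + 10 + 2 = 43
σ = (2, 4, 3, 1): 2 + 29 + 15 + 19 = 65
σ = (3, 1, 2, 4): 18 + 19 + 30 + 26 = 93
σ = (3, 1, 4, 2): 18 + 19 + 22 + 28 = 87
σ = (3, 2, 1, 4): 18 + 30 + 10 + 26 = 84
σ = (3, 2, 4, 1): 18 + 30 + 22 + 19 = 89
σ = (3, 4, 1, 2): 18 + 29 + 10 + 28 = 85
σ = (3, 4, 2, 1): 18 + 29 + 30 + 19 = 96
σ = (4, 1, 2, 3): 22 + 19 + 30 + 2 = 73
σ = (4, 1, 3, 2): 22 + 19 + 15 + 28 = 84
σ = (4, 2, 1, 3): 22 + 30 + 10 + 2 = 64
σ = (4, 2, 3, 1): 22 + 30 + 15 + 19 = 86
σ = (4, 3, 1, 2): 22 + 2 + 10 + 28 = 62
σ = (4, 3, 2, 1): 22 + 2 + 30 + 19 = 73
Optimal value attained by: σ = (2, 3, 1, 4).
Answer: det⊕(A) = 40; verdict: NONSINGULAR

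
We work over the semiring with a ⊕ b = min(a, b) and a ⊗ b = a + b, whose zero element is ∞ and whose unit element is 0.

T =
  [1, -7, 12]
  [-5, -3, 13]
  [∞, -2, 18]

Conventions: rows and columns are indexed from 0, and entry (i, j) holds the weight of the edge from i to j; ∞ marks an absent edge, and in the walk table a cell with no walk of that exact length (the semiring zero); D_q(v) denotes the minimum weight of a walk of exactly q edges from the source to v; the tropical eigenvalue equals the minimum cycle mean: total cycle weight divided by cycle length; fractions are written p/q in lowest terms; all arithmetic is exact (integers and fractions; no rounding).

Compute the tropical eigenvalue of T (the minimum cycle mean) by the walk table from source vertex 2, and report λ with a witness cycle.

q=0: [∞, ∞, 0]
q=1: [∞, -2, 18]
q=2: [-7, -5, 11]
q=3: [-10, -14, 5]
Optimal cycle mean attained by: cycle 0->1->0, total (-7) + (-5), length 2.
Answer: λ = -6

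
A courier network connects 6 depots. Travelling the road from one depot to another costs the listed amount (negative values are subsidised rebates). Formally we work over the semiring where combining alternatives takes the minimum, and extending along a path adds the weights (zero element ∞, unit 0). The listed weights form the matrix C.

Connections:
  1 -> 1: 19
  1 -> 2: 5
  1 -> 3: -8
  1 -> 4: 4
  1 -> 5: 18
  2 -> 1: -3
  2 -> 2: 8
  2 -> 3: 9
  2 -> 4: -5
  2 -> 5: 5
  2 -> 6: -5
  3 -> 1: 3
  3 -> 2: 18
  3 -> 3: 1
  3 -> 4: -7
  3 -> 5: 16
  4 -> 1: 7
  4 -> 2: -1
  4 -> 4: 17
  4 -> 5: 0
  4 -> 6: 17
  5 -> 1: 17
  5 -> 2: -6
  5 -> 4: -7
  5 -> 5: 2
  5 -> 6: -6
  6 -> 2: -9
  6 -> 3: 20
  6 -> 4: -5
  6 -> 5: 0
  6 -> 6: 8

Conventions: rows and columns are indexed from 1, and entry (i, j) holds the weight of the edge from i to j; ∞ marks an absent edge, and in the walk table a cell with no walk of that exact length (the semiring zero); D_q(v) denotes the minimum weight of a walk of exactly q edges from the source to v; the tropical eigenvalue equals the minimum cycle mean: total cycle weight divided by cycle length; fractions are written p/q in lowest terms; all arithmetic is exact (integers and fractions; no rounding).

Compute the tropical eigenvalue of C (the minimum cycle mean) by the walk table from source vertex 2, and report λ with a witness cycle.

q=0: [∞, 0, ∞, ∞, ∞, ∞]
q=1: [-3, 8, 9, -5, 5, -5]
q=2: [2, -14, -11, -10, -5, -1]
q=3: [-17, -11, -10, -19, -10, -19]
q=4: [-14, -28, -25, -24, -19, -16]
q=5: [-31, -25, -24, -33, -24, -33]
q=6: [-28, -42, -39, -38, -33, -30]
Optimal cycle mean attained by: cycle 2->6->2, total (-5) + (-9), length 2.
Answer: λ = -7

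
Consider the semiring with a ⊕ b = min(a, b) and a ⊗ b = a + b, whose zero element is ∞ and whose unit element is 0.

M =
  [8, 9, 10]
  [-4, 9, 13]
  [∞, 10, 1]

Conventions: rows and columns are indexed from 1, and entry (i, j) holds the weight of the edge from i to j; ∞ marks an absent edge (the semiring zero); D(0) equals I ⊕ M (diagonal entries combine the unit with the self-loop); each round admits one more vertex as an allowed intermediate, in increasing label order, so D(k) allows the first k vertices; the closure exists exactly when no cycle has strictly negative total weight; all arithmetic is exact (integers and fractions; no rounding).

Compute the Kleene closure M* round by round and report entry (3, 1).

D(0):
  [0, 9, 10]
  [-4, 0, 13]
  [∞, 10, 0]
D(1):
  [0, 9, 10]
  [-4, 0, 6]
  [∞, 10, 0]
D(2):
  [0, 9, 10]
  [-4, 0, 6]
  [6, 10, 0]
D(3):
  [0, 9, 10]
  [-4, 0, 6]
  [6, 10, 0]
Answer: M*[3][1] = 6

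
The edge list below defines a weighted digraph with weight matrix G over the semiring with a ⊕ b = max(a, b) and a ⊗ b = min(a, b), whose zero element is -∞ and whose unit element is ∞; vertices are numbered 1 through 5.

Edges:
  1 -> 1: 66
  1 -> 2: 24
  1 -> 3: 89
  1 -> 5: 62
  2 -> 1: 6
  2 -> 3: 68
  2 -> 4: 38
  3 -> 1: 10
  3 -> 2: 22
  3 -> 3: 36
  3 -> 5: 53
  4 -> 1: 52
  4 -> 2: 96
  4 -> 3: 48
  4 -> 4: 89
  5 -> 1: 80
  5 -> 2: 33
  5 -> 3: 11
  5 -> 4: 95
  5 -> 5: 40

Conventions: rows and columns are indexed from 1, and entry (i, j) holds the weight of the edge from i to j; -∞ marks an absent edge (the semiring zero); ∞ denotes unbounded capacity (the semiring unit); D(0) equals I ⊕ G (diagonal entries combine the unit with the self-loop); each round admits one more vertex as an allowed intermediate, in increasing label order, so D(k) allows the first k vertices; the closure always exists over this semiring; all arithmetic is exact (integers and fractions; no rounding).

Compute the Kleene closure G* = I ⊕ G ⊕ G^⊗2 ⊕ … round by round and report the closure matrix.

D(0):
  [∞, 24, 89, -∞, 62]
  [6, ∞, 68, 38, -∞]
  [10, 22, ∞, -∞, 53]
  [52, 96, 48, ∞, -∞]
  [80, 33, 11, 95, ∞]
D(1):
  [∞, 24, 89, -∞, 62]
  [6, ∞, 68, 38, 6]
  [10, 22, ∞, -∞, 53]
  [52, 96, 52, ∞, 52]
  [80, 33, 80, 95, ∞]
D(2):
  [∞, 24, 89, 24, 62]
  [6, ∞, 68, 38, 6]
  [10, 22, ∞, 22, 53]
  [52, 96, 68, ∞, 52]
  [80, 33, 80, 95, ∞]
D(3):
  [∞, 24, 89, 24, 62]
  [10, ∞, 68, 38, 53]
  [10, 22, ∞, 22, 53]
  [52, 96, 68, ∞, 53]
  [80, 33, 80, 95, ∞]
D(4):
  [∞, 24, 89, 24, 62]
  [38, ∞, 68, 38, 53]
  [22, 22, ∞, 22, 53]
  [52, 96, 68, ∞, 53]
  [80, 95, 80, 95, ∞]
D(5):
  [∞, 62, 89, 62, 62]
  [53, ∞, 68, 53, 53]
  [53, 53, ∞, 53, 53]
  [53, 96, 68, ∞, 53]
  [80, 95, 80, 95, ∞]
Answer: G* = [[∞, 62, 89, 62, 62], [53, ∞, 68, 53, 53], [53, 53, ∞, 53, 53], [53, 96, 68, ∞, 53], [80, 95, 80, 95, ∞]]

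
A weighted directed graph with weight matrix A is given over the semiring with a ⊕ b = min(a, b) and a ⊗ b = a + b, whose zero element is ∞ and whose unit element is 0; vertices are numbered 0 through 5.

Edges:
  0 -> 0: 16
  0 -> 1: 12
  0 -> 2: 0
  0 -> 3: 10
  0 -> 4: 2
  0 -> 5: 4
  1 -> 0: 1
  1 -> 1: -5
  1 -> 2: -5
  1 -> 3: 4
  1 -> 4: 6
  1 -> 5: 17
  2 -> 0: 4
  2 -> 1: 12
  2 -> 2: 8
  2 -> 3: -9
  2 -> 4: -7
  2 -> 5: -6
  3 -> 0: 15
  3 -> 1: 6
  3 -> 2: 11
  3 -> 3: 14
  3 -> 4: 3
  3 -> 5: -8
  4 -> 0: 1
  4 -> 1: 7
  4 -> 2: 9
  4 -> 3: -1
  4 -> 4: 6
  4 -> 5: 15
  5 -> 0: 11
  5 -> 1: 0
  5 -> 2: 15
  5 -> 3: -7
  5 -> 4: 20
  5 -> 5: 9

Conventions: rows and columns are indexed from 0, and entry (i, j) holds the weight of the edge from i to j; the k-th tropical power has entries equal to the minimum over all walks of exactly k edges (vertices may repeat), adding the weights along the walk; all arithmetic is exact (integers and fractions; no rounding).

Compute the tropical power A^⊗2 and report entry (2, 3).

A^⊗2:
  [3, 4, 7, -9, -7, -6]
  [-4, -10, -10, -14, -12, -11]
  [-6, -6, 2, -13, -6, -17]
  [3, -8, 1, -15, 4, 1]
  [7, 2, 1, 0, 2, -9]
  [1, -5, -5, 2, -4, -15]
Key observation: the optimum is the walk 2->5->3, with weight (-6) + (-7) = -13.
Optimal value attained by: walk 2->5->3.
Answer: (A^⊗2)[2][3] = -13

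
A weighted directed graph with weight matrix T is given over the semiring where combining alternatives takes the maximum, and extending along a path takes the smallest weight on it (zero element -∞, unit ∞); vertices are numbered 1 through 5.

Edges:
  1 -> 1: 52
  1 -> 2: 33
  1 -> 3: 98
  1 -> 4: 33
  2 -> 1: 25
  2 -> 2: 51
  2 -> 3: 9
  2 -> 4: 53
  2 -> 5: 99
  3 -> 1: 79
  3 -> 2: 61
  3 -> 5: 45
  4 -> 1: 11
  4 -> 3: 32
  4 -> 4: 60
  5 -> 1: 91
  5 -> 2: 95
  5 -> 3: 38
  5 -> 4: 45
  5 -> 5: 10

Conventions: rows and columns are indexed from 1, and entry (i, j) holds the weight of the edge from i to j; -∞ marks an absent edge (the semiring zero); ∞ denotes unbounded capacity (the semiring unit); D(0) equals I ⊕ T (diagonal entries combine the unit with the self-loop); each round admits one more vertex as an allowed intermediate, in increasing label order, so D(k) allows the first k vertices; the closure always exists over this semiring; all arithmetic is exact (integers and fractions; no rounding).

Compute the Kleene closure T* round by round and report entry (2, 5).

D(0):
  [∞, 33, 98, 33, -∞]
  [25, ∞, 9, 53, 99]
  [79, 61, ∞, -∞, 45]
  [11, -∞, 32, ∞, -∞]
  [91, 95, 38, 45, ∞]
D(1):
  [∞, 33, 98, 33, -∞]
  [25, ∞, 25, 53, 99]
  [79, 61, ∞, 33, 45]
  [11, 11, 32, ∞, -∞]
  [91, 95, 91, 45, ∞]
D(2):
  [∞, 33, 98, 33, 33]
  [25, ∞, 25, 53, 99]
  [79, 61, ∞, 53, 61]
  [11, 11, 32, ∞, 11]
  [91, 95, 91, 53, ∞]
D(3):
  [∞, 61, 98, 53, 61]
  [25, ∞, 25, 53, 99]
  [79, 61, ∞, 53, 61]
  [32, 32, 32, ∞, 32]
  [91, 95, 91, 53, ∞]
D(4):
  [∞, 61, 98, 53, 61]
  [32, ∞, 32, 53, 99]
  [79, 61, ∞, 53, 61]
  [32, 32, 32, ∞, 32]
  [91, 95, 91, 53, ∞]
D(5):
  [∞, 61, 98, 53, 61]
  [91, ∞, 91, 53, 99]
  [79, 61, ∞, 53, 61]
  [32, 32, 32, ∞, 32]
  [91, 95, 91, 53, ∞]
Answer: T*[2][5] = 99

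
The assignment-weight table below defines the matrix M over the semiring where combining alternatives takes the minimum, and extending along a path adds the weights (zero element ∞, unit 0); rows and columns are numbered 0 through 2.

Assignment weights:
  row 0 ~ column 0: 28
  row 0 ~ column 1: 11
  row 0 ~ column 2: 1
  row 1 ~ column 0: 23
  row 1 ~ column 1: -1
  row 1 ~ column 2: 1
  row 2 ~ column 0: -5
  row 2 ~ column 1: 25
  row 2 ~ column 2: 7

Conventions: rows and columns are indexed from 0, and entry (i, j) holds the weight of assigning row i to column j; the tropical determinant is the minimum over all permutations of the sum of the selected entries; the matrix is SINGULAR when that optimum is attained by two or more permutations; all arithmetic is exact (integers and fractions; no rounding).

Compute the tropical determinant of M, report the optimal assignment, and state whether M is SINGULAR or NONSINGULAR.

σ = (0, 1, 2): 28 + (-1) + 7 = 34
σ = (0, 2, 1): 28 + 1 + 25 = 54
σ = (1, 0, 2): 11 + 23 + 7 = 41
σ = (1, 2, 0): 11 + 1 + (-5) = 7
σ = (2, 0, 1): 1 + 23 + 25 = 49
σ = (2, 1, 0): 1 + (-1) + (-5) = -5
Optimal value attained by: σ = (2, 1, 0).
Answer: det⊕(M) = -5; verdict: NONSINGULAR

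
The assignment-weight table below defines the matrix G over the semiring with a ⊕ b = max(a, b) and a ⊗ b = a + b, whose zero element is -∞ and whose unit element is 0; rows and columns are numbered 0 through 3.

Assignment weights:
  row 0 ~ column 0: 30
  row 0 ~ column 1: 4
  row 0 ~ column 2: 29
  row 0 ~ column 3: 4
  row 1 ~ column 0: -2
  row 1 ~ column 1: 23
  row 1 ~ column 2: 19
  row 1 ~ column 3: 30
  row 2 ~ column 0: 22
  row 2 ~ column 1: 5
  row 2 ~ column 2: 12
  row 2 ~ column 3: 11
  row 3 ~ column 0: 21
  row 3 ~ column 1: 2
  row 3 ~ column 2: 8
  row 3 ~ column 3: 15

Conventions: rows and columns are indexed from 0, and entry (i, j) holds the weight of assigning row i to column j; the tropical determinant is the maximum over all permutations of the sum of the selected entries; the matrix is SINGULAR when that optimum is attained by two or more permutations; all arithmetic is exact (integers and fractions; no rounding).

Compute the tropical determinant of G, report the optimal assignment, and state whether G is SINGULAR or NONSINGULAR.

σ = (0, 1, 2, 3): 30 + 23 + 12 + 15 = 80
σ = (0, 1, 3, 2): 30 + 23 + 11 + 8 = 72
σ = (0, 2, 1, 3): 30 + 19 + 5 + 15 = 69
σ = (0, 2, 3, 1): 30 + 19 + 11 + 2 = 62
σ = (0, 3, 1, 2): 30 + 30 + 5 + 8 = 73
σ = (0, 3, 2, 1): 30 + 30 + 12 + 2 = 74
σ = (1, 0, 2, 3): 4 + (-2) + 12 + 15 = 29
σ = (1, 0, 3, 2): 4 + (-2) + 11 + 8 = 21
σ = (1, 2, 0, 3): 4 + 19 + 22 + 15 = 60
σ = (1, 2, 3, 0): 4 + 19 + 11 + 21 = 55
σ = (1, 3, 0, 2): 4 + 30 + 22 + 8 = 64
σ = (1, 3, 2, 0): 4 + 30 + 12 + 21 = 67
σ = (2, 0, 1, 3): 29 + (-2) + 5 + 15 = 47
σ = (2, 0, 3, 1): 29 + (-2) + 11 + 2 = 40
σ = (2, 1, 0, 3): 29 + 23 + 22 + 15 = 89
σ = (2, 1, 3, 0): 29 + 23 + 11 + 21 = 84
σ = (2, 3, 0, 1): 29 + 30 + 22 + 2 = 83
σ = (2, 3, 1, 0): 29 + 30 + 5 + 21 = 85
σ = (3, 0, 1, 2): 4 + (-2) + 5 + 8 = 15
σ = (3, 0, 2, 1): 4 + (-2) + 12 + 2 = 16
σ = (3, 1, 0, 2): 4 + 23 + 22 + 8 = 57
σ = (3, 1, 2, 0): 4 + 23 + 12 + 21 = 60
σ = (3, 2, 0, 1): 4 + 19 + 22 + 2 = 47
σ = (3, 2, 1, 0): 4 + 19 + 5 + 21 = 49
Optimal value attained by: σ = (2, 1, 0, 3).
Answer: det⊕(G) = 89; verdict: NONSINGULAR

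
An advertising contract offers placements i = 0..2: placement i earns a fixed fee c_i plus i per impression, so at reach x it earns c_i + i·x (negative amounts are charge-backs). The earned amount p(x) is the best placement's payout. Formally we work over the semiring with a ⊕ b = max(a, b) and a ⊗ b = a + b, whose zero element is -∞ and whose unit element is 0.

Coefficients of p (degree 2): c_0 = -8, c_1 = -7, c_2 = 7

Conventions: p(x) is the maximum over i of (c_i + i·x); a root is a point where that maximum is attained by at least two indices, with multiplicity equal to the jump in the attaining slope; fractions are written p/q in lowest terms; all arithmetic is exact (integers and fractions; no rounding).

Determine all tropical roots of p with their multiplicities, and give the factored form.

hull edge (i=0, c=-8) to (i=2, c=7): slope 15/2, span 2
Factored form: p(x) = 7 ⊗ (x ⊕ (-15/2)) ⊗ (x ⊕ (-15/2))
Answer: roots = -15/2 (mult 2)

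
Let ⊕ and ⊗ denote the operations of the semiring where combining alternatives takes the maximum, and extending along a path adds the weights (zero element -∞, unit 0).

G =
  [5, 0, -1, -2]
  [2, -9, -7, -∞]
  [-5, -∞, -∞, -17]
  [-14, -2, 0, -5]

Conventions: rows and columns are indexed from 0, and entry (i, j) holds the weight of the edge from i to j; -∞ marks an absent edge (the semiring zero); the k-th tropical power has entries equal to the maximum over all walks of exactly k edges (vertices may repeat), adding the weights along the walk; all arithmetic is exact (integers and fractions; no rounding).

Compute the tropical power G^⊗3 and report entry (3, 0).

G^⊗2:
  [10, 5, 4, 3]
  [7, 2, 1, 0]
  [0, -5, -6, -7]
  [0, -7, -5, -10]
G^⊗3:
  [15, 10, 9, 8]
  [12, 7, 6, 5]
  [5, 0, -1, -2]
  [5, 0, -1, -2]
Key observation: the optimum is the walk 3->1->0->0, with weight (-2) + 2 + 5 = 5.
Optimal value attained by: walk 3->1->0->0.
Answer: (G^⊗3)[3][0] = 5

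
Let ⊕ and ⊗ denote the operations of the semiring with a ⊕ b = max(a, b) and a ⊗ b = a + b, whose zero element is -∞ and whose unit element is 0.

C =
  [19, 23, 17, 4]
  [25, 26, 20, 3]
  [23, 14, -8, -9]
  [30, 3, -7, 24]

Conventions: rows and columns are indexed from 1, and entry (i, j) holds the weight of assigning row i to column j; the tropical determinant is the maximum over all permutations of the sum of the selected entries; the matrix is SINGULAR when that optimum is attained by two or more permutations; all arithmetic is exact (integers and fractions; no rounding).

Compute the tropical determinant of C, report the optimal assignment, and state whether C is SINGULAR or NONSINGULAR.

σ = (1, 2, 3, 4): 19 + 26 + (-8) + 24 = 61
σ = (1, 2, 4, 3): 19 + 26 + (-9) + (-7) = 29
σ = (1, 3, 2, 4): 19 + 20 + 14 + 24 = 77
σ = (1, 3, 4, 2): 19 + 20 + (-9) + 3 = 33
σ = (1, 4, 2, 3): 19 + 3 + 14 + (-7) = 29
σ = (1, 4, 3, 2): 19 + 3 + (-8) + 3 = 17
σ = (2, 1, 3, 4): 23 + 25 + (-8) + 24 = 64
σ = (2, 1, 4, 3): 23 + 25 + (-9) + (-7) = 32
σ = (2, 3, 1, 4): 23 + 20 + 23 + 24 = 90
σ = (2, 3, 4, 1): 23 + 20 + (-9) + 30 = 64
σ = (2, 4, 1, 3): 23 + 3 + 23 + (-7) = 42
σ = (2, 4, 3, 1): 23 + 3 + (-8) + 30 = 48
σ = (3, 1, 2, 4): 17 + 25 + 14 + 24 = 80
σ = (3, 1, 4, 2): 17 + 25 + (-9) + 3 = 36
σ = (3, 2, 1, 4): 17 + 26 + 23 + 24 = 90
σ = (3, 2, 4, 1): 17 + 26 + (-9) + 30 = 64
σ = (3, 4, 1, 2): 17 + 3 + 23 + 3 = 46
σ = (3, 4, 2, 1): 17 + 3 + 14 + 30 = 64
σ = (4, 1, 2, 3): 4 + 25 + 14 + (-7) = 36
σ = (4, 1, 3, 2): 4 + 25 + (-8) + 3 = 24
σ = (4, 2, 1, 3): 4 + 26 + 23 + (-7) = 46
σ = (4, 2, 3, 1): 4 + 26 + (-8) + 30 = 52
σ = (4, 3, 1, 2): 4 + 20 + 23 + 3 = 50
σ = (4, 3, 2, 1): 4 + 20 + 14 + 30 = 68
Optimal value attained by: σ = (2, 3, 1, 4).
Answer: det⊕(C) = 90; verdict: SINGULAR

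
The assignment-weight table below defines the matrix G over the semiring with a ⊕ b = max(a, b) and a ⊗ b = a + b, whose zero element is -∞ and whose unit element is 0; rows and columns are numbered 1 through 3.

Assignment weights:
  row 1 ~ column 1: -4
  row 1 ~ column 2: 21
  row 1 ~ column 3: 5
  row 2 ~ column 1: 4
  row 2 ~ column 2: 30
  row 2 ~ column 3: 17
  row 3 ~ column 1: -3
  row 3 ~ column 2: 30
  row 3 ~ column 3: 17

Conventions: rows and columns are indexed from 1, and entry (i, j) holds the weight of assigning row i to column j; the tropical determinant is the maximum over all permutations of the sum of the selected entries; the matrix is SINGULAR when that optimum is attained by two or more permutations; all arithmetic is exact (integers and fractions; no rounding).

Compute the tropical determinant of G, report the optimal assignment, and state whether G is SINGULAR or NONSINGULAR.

σ = (1, 2, 3): (-4) + 30 + 17 = 43
σ = (1, 3, 2): (-4) + 17 + 30 = 43
σ = (2, 1, 3): 21 + 4 + 17 = 42
σ = (2, 3, 1): 21 + 17 + (-3) = 35
σ = (3, 1, 2): 5 + 4 + 30 = 39
σ = (3, 2, 1): 5 + 30 + (-3) = 32
Optimal value attained by: σ = (1, 2, 3).
Answer: det⊕(G) = 43; verdict: SINGULAR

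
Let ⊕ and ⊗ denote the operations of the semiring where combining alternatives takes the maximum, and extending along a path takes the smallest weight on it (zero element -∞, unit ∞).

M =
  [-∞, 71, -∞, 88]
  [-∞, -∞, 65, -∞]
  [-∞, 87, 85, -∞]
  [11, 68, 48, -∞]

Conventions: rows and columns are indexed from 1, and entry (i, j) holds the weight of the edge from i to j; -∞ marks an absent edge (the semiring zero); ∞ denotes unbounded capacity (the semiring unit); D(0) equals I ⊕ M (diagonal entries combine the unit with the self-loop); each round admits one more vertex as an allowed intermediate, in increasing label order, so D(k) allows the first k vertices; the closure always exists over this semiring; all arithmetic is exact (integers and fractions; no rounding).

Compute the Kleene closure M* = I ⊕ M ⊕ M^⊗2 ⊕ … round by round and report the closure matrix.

D(0):
  [∞, 71, -∞, 88]
  [-∞, ∞, 65, -∞]
  [-∞, 87, ∞, -∞]
  [11, 68, 48, ∞]
D(1):
  [∞, 71, -∞, 88]
  [-∞, ∞, 65, -∞]
  [-∞, 87, ∞, -∞]
  [11, 68, 48, ∞]
D(2):
  [∞, 71, 65, 88]
  [-∞, ∞, 65, -∞]
  [-∞, 87, ∞, -∞]
  [11, 68, 65, ∞]
D(3):
  [∞, 71, 65, 88]
  [-∞, ∞, 65, -∞]
  [-∞, 87, ∞, -∞]
  [11, 68, 65, ∞]
D(4):
  [∞, 71, 65, 88]
  [-∞, ∞, 65, -∞]
  [-∞, 87, ∞, -∞]
  [11, 68, 65, ∞]
Answer: M* = [[∞, 71, 65, 88], [-∞, ∞, 65, -∞], [-∞, 87, ∞, -∞], [11, 68, 65, ∞]]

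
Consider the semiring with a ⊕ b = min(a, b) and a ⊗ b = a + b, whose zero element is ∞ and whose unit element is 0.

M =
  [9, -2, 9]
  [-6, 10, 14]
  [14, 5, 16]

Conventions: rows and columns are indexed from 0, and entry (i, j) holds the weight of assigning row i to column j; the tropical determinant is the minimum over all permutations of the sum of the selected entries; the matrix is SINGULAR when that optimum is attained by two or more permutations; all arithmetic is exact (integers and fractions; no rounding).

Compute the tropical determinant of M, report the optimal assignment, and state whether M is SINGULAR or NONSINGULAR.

σ = (0, 1, 2): 9 + 10 + 16 = 35
σ = (0, 2, 1): 9 + 14 + 5 = 28
σ = (1, 0, 2): (-2) + (-6) + 16 = 8
σ = (1, 2, 0): (-2) + 14 + 14 = 26
σ = (2, 0, 1): 9 + (-6) + 5 = 8
σ = (2, 1, 0): 9 + 10 + 14 = 33
Optimal value attained by: σ = (1, 0, 2).
Answer: det⊕(M) = 8; verdict: SINGULAR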